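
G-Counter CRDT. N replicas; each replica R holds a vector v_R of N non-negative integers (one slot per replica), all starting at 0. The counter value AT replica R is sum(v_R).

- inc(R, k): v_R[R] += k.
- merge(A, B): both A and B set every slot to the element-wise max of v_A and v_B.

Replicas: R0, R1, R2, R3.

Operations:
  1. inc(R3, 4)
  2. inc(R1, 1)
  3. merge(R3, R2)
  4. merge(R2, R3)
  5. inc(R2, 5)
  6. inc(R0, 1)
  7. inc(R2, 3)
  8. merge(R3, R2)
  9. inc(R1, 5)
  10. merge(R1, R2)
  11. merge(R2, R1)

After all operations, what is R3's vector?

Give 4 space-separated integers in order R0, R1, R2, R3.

Op 1: inc R3 by 4 -> R3=(0,0,0,4) value=4
Op 2: inc R1 by 1 -> R1=(0,1,0,0) value=1
Op 3: merge R3<->R2 -> R3=(0,0,0,4) R2=(0,0,0,4)
Op 4: merge R2<->R3 -> R2=(0,0,0,4) R3=(0,0,0,4)
Op 5: inc R2 by 5 -> R2=(0,0,5,4) value=9
Op 6: inc R0 by 1 -> R0=(1,0,0,0) value=1
Op 7: inc R2 by 3 -> R2=(0,0,8,4) value=12
Op 8: merge R3<->R2 -> R3=(0,0,8,4) R2=(0,0,8,4)
Op 9: inc R1 by 5 -> R1=(0,6,0,0) value=6
Op 10: merge R1<->R2 -> R1=(0,6,8,4) R2=(0,6,8,4)
Op 11: merge R2<->R1 -> R2=(0,6,8,4) R1=(0,6,8,4)

Answer: 0 0 8 4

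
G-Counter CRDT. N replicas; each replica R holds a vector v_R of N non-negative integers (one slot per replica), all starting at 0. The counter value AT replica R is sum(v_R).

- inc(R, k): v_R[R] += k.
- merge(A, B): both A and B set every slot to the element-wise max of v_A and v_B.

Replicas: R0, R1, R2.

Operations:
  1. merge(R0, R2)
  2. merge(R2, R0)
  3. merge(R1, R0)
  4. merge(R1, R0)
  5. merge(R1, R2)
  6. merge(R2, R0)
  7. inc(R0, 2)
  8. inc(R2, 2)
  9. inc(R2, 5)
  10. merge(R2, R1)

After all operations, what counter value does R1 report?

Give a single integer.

Op 1: merge R0<->R2 -> R0=(0,0,0) R2=(0,0,0)
Op 2: merge R2<->R0 -> R2=(0,0,0) R0=(0,0,0)
Op 3: merge R1<->R0 -> R1=(0,0,0) R0=(0,0,0)
Op 4: merge R1<->R0 -> R1=(0,0,0) R0=(0,0,0)
Op 5: merge R1<->R2 -> R1=(0,0,0) R2=(0,0,0)
Op 6: merge R2<->R0 -> R2=(0,0,0) R0=(0,0,0)
Op 7: inc R0 by 2 -> R0=(2,0,0) value=2
Op 8: inc R2 by 2 -> R2=(0,0,2) value=2
Op 9: inc R2 by 5 -> R2=(0,0,7) value=7
Op 10: merge R2<->R1 -> R2=(0,0,7) R1=(0,0,7)

Answer: 7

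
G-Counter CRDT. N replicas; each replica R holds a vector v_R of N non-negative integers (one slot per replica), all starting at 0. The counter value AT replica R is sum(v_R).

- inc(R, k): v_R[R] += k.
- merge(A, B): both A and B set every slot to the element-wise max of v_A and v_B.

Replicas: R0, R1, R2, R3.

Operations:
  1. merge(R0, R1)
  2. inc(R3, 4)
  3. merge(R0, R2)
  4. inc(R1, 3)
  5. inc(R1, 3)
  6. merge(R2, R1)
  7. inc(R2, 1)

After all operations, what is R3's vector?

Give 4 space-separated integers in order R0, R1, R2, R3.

Answer: 0 0 0 4

Derivation:
Op 1: merge R0<->R1 -> R0=(0,0,0,0) R1=(0,0,0,0)
Op 2: inc R3 by 4 -> R3=(0,0,0,4) value=4
Op 3: merge R0<->R2 -> R0=(0,0,0,0) R2=(0,0,0,0)
Op 4: inc R1 by 3 -> R1=(0,3,0,0) value=3
Op 5: inc R1 by 3 -> R1=(0,6,0,0) value=6
Op 6: merge R2<->R1 -> R2=(0,6,0,0) R1=(0,6,0,0)
Op 7: inc R2 by 1 -> R2=(0,6,1,0) value=7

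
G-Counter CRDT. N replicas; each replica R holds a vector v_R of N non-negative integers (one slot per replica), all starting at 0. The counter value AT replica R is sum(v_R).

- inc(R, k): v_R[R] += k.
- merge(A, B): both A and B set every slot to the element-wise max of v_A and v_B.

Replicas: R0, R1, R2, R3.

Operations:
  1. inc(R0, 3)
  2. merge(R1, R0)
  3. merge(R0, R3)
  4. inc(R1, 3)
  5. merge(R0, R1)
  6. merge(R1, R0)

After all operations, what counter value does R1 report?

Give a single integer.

Op 1: inc R0 by 3 -> R0=(3,0,0,0) value=3
Op 2: merge R1<->R0 -> R1=(3,0,0,0) R0=(3,0,0,0)
Op 3: merge R0<->R3 -> R0=(3,0,0,0) R3=(3,0,0,0)
Op 4: inc R1 by 3 -> R1=(3,3,0,0) value=6
Op 5: merge R0<->R1 -> R0=(3,3,0,0) R1=(3,3,0,0)
Op 6: merge R1<->R0 -> R1=(3,3,0,0) R0=(3,3,0,0)

Answer: 6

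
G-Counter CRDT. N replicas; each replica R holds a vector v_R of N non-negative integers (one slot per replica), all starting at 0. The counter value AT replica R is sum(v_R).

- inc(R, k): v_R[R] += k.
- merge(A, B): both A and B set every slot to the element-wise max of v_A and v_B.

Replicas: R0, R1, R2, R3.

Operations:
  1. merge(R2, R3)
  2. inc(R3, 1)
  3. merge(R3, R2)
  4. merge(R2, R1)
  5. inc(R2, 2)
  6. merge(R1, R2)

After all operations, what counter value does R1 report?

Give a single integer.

Op 1: merge R2<->R3 -> R2=(0,0,0,0) R3=(0,0,0,0)
Op 2: inc R3 by 1 -> R3=(0,0,0,1) value=1
Op 3: merge R3<->R2 -> R3=(0,0,0,1) R2=(0,0,0,1)
Op 4: merge R2<->R1 -> R2=(0,0,0,1) R1=(0,0,0,1)
Op 5: inc R2 by 2 -> R2=(0,0,2,1) value=3
Op 6: merge R1<->R2 -> R1=(0,0,2,1) R2=(0,0,2,1)

Answer: 3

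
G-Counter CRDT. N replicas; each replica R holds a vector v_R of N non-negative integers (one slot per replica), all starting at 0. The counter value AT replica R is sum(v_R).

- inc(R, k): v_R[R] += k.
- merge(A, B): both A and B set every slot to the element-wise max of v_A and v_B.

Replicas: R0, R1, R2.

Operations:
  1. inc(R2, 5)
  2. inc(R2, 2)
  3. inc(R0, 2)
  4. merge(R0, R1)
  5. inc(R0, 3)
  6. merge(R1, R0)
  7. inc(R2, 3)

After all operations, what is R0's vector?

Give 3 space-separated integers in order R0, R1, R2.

Op 1: inc R2 by 5 -> R2=(0,0,5) value=5
Op 2: inc R2 by 2 -> R2=(0,0,7) value=7
Op 3: inc R0 by 2 -> R0=(2,0,0) value=2
Op 4: merge R0<->R1 -> R0=(2,0,0) R1=(2,0,0)
Op 5: inc R0 by 3 -> R0=(5,0,0) value=5
Op 6: merge R1<->R0 -> R1=(5,0,0) R0=(5,0,0)
Op 7: inc R2 by 3 -> R2=(0,0,10) value=10

Answer: 5 0 0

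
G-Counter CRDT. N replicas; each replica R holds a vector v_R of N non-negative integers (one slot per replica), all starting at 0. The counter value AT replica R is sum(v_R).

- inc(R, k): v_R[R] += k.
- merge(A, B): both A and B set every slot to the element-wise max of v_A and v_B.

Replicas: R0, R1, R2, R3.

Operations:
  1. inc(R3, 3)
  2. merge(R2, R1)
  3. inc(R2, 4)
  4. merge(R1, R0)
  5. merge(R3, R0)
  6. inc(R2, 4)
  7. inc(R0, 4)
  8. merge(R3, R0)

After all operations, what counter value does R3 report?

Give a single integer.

Op 1: inc R3 by 3 -> R3=(0,0,0,3) value=3
Op 2: merge R2<->R1 -> R2=(0,0,0,0) R1=(0,0,0,0)
Op 3: inc R2 by 4 -> R2=(0,0,4,0) value=4
Op 4: merge R1<->R0 -> R1=(0,0,0,0) R0=(0,0,0,0)
Op 5: merge R3<->R0 -> R3=(0,0,0,3) R0=(0,0,0,3)
Op 6: inc R2 by 4 -> R2=(0,0,8,0) value=8
Op 7: inc R0 by 4 -> R0=(4,0,0,3) value=7
Op 8: merge R3<->R0 -> R3=(4,0,0,3) R0=(4,0,0,3)

Answer: 7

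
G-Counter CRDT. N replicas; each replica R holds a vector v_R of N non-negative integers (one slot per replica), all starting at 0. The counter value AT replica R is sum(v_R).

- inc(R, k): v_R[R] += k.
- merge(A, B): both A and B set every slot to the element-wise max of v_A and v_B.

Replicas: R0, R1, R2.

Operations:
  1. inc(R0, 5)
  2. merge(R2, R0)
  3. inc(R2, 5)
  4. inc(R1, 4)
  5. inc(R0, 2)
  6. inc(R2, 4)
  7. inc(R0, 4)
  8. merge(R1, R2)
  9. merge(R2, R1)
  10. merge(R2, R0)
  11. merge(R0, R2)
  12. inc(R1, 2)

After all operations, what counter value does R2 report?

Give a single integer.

Op 1: inc R0 by 5 -> R0=(5,0,0) value=5
Op 2: merge R2<->R0 -> R2=(5,0,0) R0=(5,0,0)
Op 3: inc R2 by 5 -> R2=(5,0,5) value=10
Op 4: inc R1 by 4 -> R1=(0,4,0) value=4
Op 5: inc R0 by 2 -> R0=(7,0,0) value=7
Op 6: inc R2 by 4 -> R2=(5,0,9) value=14
Op 7: inc R0 by 4 -> R0=(11,0,0) value=11
Op 8: merge R1<->R2 -> R1=(5,4,9) R2=(5,4,9)
Op 9: merge R2<->R1 -> R2=(5,4,9) R1=(5,4,9)
Op 10: merge R2<->R0 -> R2=(11,4,9) R0=(11,4,9)
Op 11: merge R0<->R2 -> R0=(11,4,9) R2=(11,4,9)
Op 12: inc R1 by 2 -> R1=(5,6,9) value=20

Answer: 24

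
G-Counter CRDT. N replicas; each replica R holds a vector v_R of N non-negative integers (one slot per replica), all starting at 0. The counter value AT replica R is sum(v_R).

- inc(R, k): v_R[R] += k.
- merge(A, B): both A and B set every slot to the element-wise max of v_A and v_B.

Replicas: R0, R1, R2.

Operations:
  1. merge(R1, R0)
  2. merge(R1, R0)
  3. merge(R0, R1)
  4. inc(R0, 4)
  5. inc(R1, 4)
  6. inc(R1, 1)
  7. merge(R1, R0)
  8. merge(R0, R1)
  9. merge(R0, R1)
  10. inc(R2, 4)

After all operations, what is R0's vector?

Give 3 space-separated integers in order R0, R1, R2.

Answer: 4 5 0

Derivation:
Op 1: merge R1<->R0 -> R1=(0,0,0) R0=(0,0,0)
Op 2: merge R1<->R0 -> R1=(0,0,0) R0=(0,0,0)
Op 3: merge R0<->R1 -> R0=(0,0,0) R1=(0,0,0)
Op 4: inc R0 by 4 -> R0=(4,0,0) value=4
Op 5: inc R1 by 4 -> R1=(0,4,0) value=4
Op 6: inc R1 by 1 -> R1=(0,5,0) value=5
Op 7: merge R1<->R0 -> R1=(4,5,0) R0=(4,5,0)
Op 8: merge R0<->R1 -> R0=(4,5,0) R1=(4,5,0)
Op 9: merge R0<->R1 -> R0=(4,5,0) R1=(4,5,0)
Op 10: inc R2 by 4 -> R2=(0,0,4) value=4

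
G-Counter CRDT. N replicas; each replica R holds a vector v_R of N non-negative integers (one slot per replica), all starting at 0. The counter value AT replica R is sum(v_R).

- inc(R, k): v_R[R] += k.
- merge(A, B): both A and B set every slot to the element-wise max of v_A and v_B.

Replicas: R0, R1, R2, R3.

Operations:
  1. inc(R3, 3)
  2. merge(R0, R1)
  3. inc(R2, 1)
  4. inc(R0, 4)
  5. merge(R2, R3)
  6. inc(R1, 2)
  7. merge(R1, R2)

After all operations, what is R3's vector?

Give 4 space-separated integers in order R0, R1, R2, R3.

Op 1: inc R3 by 3 -> R3=(0,0,0,3) value=3
Op 2: merge R0<->R1 -> R0=(0,0,0,0) R1=(0,0,0,0)
Op 3: inc R2 by 1 -> R2=(0,0,1,0) value=1
Op 4: inc R0 by 4 -> R0=(4,0,0,0) value=4
Op 5: merge R2<->R3 -> R2=(0,0,1,3) R3=(0,0,1,3)
Op 6: inc R1 by 2 -> R1=(0,2,0,0) value=2
Op 7: merge R1<->R2 -> R1=(0,2,1,3) R2=(0,2,1,3)

Answer: 0 0 1 3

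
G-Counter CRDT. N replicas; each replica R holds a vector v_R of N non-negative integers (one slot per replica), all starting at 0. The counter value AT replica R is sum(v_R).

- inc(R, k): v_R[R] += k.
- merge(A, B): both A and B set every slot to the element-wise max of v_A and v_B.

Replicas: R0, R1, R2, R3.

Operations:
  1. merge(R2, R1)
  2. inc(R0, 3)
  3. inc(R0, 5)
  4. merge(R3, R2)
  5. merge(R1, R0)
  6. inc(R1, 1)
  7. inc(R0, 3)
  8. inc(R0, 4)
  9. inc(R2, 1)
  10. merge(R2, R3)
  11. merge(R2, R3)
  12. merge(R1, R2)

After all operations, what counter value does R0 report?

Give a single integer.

Op 1: merge R2<->R1 -> R2=(0,0,0,0) R1=(0,0,0,0)
Op 2: inc R0 by 3 -> R0=(3,0,0,0) value=3
Op 3: inc R0 by 5 -> R0=(8,0,0,0) value=8
Op 4: merge R3<->R2 -> R3=(0,0,0,0) R2=(0,0,0,0)
Op 5: merge R1<->R0 -> R1=(8,0,0,0) R0=(8,0,0,0)
Op 6: inc R1 by 1 -> R1=(8,1,0,0) value=9
Op 7: inc R0 by 3 -> R0=(11,0,0,0) value=11
Op 8: inc R0 by 4 -> R0=(15,0,0,0) value=15
Op 9: inc R2 by 1 -> R2=(0,0,1,0) value=1
Op 10: merge R2<->R3 -> R2=(0,0,1,0) R3=(0,0,1,0)
Op 11: merge R2<->R3 -> R2=(0,0,1,0) R3=(0,0,1,0)
Op 12: merge R1<->R2 -> R1=(8,1,1,0) R2=(8,1,1,0)

Answer: 15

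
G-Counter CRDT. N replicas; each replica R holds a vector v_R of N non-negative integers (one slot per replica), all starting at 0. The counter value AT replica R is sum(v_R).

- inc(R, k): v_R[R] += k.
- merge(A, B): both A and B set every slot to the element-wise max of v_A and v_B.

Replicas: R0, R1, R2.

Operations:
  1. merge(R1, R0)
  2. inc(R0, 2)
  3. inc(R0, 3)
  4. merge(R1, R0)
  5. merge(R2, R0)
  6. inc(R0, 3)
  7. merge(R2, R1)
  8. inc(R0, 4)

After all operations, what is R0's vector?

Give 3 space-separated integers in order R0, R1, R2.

Op 1: merge R1<->R0 -> R1=(0,0,0) R0=(0,0,0)
Op 2: inc R0 by 2 -> R0=(2,0,0) value=2
Op 3: inc R0 by 3 -> R0=(5,0,0) value=5
Op 4: merge R1<->R0 -> R1=(5,0,0) R0=(5,0,0)
Op 5: merge R2<->R0 -> R2=(5,0,0) R0=(5,0,0)
Op 6: inc R0 by 3 -> R0=(8,0,0) value=8
Op 7: merge R2<->R1 -> R2=(5,0,0) R1=(5,0,0)
Op 8: inc R0 by 4 -> R0=(12,0,0) value=12

Answer: 12 0 0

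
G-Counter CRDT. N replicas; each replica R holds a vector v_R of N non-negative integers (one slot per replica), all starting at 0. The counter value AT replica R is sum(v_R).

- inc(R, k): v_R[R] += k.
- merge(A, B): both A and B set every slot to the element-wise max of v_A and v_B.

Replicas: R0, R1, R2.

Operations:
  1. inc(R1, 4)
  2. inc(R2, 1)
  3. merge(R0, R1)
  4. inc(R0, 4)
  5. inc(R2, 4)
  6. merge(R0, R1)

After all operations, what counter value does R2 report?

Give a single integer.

Op 1: inc R1 by 4 -> R1=(0,4,0) value=4
Op 2: inc R2 by 1 -> R2=(0,0,1) value=1
Op 3: merge R0<->R1 -> R0=(0,4,0) R1=(0,4,0)
Op 4: inc R0 by 4 -> R0=(4,4,0) value=8
Op 5: inc R2 by 4 -> R2=(0,0,5) value=5
Op 6: merge R0<->R1 -> R0=(4,4,0) R1=(4,4,0)

Answer: 5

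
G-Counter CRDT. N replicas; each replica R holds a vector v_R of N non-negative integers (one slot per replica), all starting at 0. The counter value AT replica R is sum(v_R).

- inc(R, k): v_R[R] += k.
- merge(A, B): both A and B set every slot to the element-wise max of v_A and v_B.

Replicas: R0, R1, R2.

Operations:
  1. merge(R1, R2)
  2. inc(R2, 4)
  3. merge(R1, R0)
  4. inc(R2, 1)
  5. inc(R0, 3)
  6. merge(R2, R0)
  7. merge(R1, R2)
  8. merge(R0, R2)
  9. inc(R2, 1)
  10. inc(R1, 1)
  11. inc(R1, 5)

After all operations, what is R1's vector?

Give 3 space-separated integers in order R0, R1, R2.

Op 1: merge R1<->R2 -> R1=(0,0,0) R2=(0,0,0)
Op 2: inc R2 by 4 -> R2=(0,0,4) value=4
Op 3: merge R1<->R0 -> R1=(0,0,0) R0=(0,0,0)
Op 4: inc R2 by 1 -> R2=(0,0,5) value=5
Op 5: inc R0 by 3 -> R0=(3,0,0) value=3
Op 6: merge R2<->R0 -> R2=(3,0,5) R0=(3,0,5)
Op 7: merge R1<->R2 -> R1=(3,0,5) R2=(3,0,5)
Op 8: merge R0<->R2 -> R0=(3,0,5) R2=(3,0,5)
Op 9: inc R2 by 1 -> R2=(3,0,6) value=9
Op 10: inc R1 by 1 -> R1=(3,1,5) value=9
Op 11: inc R1 by 5 -> R1=(3,6,5) value=14

Answer: 3 6 5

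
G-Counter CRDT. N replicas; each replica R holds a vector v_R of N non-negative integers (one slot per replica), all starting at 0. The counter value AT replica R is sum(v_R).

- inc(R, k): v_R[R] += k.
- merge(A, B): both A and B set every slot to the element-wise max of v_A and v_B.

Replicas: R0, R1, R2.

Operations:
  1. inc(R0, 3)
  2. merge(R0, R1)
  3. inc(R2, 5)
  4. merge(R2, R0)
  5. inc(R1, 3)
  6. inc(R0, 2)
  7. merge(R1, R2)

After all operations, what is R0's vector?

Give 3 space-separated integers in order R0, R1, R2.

Answer: 5 0 5

Derivation:
Op 1: inc R0 by 3 -> R0=(3,0,0) value=3
Op 2: merge R0<->R1 -> R0=(3,0,0) R1=(3,0,0)
Op 3: inc R2 by 5 -> R2=(0,0,5) value=5
Op 4: merge R2<->R0 -> R2=(3,0,5) R0=(3,0,5)
Op 5: inc R1 by 3 -> R1=(3,3,0) value=6
Op 6: inc R0 by 2 -> R0=(5,0,5) value=10
Op 7: merge R1<->R2 -> R1=(3,3,5) R2=(3,3,5)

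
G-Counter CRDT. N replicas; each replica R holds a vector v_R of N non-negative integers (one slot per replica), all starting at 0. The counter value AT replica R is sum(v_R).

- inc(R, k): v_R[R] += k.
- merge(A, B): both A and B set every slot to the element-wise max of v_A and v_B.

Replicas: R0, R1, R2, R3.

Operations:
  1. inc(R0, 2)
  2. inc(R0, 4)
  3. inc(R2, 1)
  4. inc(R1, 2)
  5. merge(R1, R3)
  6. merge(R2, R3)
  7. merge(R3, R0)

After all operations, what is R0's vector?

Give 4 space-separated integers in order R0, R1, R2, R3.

Op 1: inc R0 by 2 -> R0=(2,0,0,0) value=2
Op 2: inc R0 by 4 -> R0=(6,0,0,0) value=6
Op 3: inc R2 by 1 -> R2=(0,0,1,0) value=1
Op 4: inc R1 by 2 -> R1=(0,2,0,0) value=2
Op 5: merge R1<->R3 -> R1=(0,2,0,0) R3=(0,2,0,0)
Op 6: merge R2<->R3 -> R2=(0,2,1,0) R3=(0,2,1,0)
Op 7: merge R3<->R0 -> R3=(6,2,1,0) R0=(6,2,1,0)

Answer: 6 2 1 0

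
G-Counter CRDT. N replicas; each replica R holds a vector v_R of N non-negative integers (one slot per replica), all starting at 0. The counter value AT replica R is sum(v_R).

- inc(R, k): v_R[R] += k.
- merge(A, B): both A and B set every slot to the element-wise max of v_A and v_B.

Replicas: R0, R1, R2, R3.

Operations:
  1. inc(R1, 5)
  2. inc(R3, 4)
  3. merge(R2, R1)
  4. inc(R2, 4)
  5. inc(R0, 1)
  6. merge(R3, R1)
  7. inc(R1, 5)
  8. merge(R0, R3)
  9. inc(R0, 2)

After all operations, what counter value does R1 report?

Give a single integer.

Op 1: inc R1 by 5 -> R1=(0,5,0,0) value=5
Op 2: inc R3 by 4 -> R3=(0,0,0,4) value=4
Op 3: merge R2<->R1 -> R2=(0,5,0,0) R1=(0,5,0,0)
Op 4: inc R2 by 4 -> R2=(0,5,4,0) value=9
Op 5: inc R0 by 1 -> R0=(1,0,0,0) value=1
Op 6: merge R3<->R1 -> R3=(0,5,0,4) R1=(0,5,0,4)
Op 7: inc R1 by 5 -> R1=(0,10,0,4) value=14
Op 8: merge R0<->R3 -> R0=(1,5,0,4) R3=(1,5,0,4)
Op 9: inc R0 by 2 -> R0=(3,5,0,4) value=12

Answer: 14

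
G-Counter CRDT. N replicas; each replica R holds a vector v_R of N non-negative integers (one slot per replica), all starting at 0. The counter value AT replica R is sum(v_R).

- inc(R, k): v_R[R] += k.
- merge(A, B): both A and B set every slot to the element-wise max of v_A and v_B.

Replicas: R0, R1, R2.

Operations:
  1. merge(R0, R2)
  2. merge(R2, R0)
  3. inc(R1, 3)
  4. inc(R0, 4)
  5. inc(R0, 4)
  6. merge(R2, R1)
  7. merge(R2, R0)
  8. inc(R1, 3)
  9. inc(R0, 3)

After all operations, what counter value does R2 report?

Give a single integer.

Op 1: merge R0<->R2 -> R0=(0,0,0) R2=(0,0,0)
Op 2: merge R2<->R0 -> R2=(0,0,0) R0=(0,0,0)
Op 3: inc R1 by 3 -> R1=(0,3,0) value=3
Op 4: inc R0 by 4 -> R0=(4,0,0) value=4
Op 5: inc R0 by 4 -> R0=(8,0,0) value=8
Op 6: merge R2<->R1 -> R2=(0,3,0) R1=(0,3,0)
Op 7: merge R2<->R0 -> R2=(8,3,0) R0=(8,3,0)
Op 8: inc R1 by 3 -> R1=(0,6,0) value=6
Op 9: inc R0 by 3 -> R0=(11,3,0) value=14

Answer: 11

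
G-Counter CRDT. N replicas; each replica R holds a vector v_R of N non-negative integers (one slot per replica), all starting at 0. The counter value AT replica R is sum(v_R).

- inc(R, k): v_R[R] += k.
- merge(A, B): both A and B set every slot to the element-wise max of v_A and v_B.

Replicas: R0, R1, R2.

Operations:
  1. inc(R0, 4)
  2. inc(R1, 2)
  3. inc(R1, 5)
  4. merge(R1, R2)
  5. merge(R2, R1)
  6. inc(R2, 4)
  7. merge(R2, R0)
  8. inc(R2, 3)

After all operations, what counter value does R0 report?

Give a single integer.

Answer: 15

Derivation:
Op 1: inc R0 by 4 -> R0=(4,0,0) value=4
Op 2: inc R1 by 2 -> R1=(0,2,0) value=2
Op 3: inc R1 by 5 -> R1=(0,7,0) value=7
Op 4: merge R1<->R2 -> R1=(0,7,0) R2=(0,7,0)
Op 5: merge R2<->R1 -> R2=(0,7,0) R1=(0,7,0)
Op 6: inc R2 by 4 -> R2=(0,7,4) value=11
Op 7: merge R2<->R0 -> R2=(4,7,4) R0=(4,7,4)
Op 8: inc R2 by 3 -> R2=(4,7,7) value=18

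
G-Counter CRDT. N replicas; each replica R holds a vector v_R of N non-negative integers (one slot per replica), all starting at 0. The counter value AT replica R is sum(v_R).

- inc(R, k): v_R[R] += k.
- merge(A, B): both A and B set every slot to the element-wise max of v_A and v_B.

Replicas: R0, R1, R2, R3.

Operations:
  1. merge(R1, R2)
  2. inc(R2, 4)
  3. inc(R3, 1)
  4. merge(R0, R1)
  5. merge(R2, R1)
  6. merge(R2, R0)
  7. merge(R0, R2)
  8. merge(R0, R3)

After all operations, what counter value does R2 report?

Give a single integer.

Op 1: merge R1<->R2 -> R1=(0,0,0,0) R2=(0,0,0,0)
Op 2: inc R2 by 4 -> R2=(0,0,4,0) value=4
Op 3: inc R3 by 1 -> R3=(0,0,0,1) value=1
Op 4: merge R0<->R1 -> R0=(0,0,0,0) R1=(0,0,0,0)
Op 5: merge R2<->R1 -> R2=(0,0,4,0) R1=(0,0,4,0)
Op 6: merge R2<->R0 -> R2=(0,0,4,0) R0=(0,0,4,0)
Op 7: merge R0<->R2 -> R0=(0,0,4,0) R2=(0,0,4,0)
Op 8: merge R0<->R3 -> R0=(0,0,4,1) R3=(0,0,4,1)

Answer: 4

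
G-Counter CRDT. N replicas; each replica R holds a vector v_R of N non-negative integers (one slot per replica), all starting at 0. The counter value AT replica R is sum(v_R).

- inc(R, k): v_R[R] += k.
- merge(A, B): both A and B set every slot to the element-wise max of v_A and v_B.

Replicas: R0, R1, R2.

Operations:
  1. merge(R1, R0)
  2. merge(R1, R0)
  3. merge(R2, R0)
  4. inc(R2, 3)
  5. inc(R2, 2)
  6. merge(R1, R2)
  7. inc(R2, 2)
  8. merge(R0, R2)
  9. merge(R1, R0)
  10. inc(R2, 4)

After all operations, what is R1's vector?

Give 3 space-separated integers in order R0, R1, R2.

Answer: 0 0 7

Derivation:
Op 1: merge R1<->R0 -> R1=(0,0,0) R0=(0,0,0)
Op 2: merge R1<->R0 -> R1=(0,0,0) R0=(0,0,0)
Op 3: merge R2<->R0 -> R2=(0,0,0) R0=(0,0,0)
Op 4: inc R2 by 3 -> R2=(0,0,3) value=3
Op 5: inc R2 by 2 -> R2=(0,0,5) value=5
Op 6: merge R1<->R2 -> R1=(0,0,5) R2=(0,0,5)
Op 7: inc R2 by 2 -> R2=(0,0,7) value=7
Op 8: merge R0<->R2 -> R0=(0,0,7) R2=(0,0,7)
Op 9: merge R1<->R0 -> R1=(0,0,7) R0=(0,0,7)
Op 10: inc R2 by 4 -> R2=(0,0,11) value=11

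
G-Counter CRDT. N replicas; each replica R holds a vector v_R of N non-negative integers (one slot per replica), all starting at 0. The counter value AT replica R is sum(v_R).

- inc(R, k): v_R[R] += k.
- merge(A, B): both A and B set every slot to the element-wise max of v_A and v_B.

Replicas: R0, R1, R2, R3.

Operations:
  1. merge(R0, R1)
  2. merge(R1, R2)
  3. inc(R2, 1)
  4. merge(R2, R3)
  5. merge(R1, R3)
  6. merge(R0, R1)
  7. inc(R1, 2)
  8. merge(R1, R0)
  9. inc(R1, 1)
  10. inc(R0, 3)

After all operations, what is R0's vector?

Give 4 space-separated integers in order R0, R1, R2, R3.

Answer: 3 2 1 0

Derivation:
Op 1: merge R0<->R1 -> R0=(0,0,0,0) R1=(0,0,0,0)
Op 2: merge R1<->R2 -> R1=(0,0,0,0) R2=(0,0,0,0)
Op 3: inc R2 by 1 -> R2=(0,0,1,0) value=1
Op 4: merge R2<->R3 -> R2=(0,0,1,0) R3=(0,0,1,0)
Op 5: merge R1<->R3 -> R1=(0,0,1,0) R3=(0,0,1,0)
Op 6: merge R0<->R1 -> R0=(0,0,1,0) R1=(0,0,1,0)
Op 7: inc R1 by 2 -> R1=(0,2,1,0) value=3
Op 8: merge R1<->R0 -> R1=(0,2,1,0) R0=(0,2,1,0)
Op 9: inc R1 by 1 -> R1=(0,3,1,0) value=4
Op 10: inc R0 by 3 -> R0=(3,2,1,0) value=6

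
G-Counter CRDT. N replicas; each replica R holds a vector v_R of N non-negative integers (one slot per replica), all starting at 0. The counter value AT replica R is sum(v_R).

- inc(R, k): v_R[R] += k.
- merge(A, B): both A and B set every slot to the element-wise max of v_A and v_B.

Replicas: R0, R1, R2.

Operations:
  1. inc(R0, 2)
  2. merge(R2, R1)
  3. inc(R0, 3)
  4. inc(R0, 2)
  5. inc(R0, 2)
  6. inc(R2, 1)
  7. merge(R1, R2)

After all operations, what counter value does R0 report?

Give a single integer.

Answer: 9

Derivation:
Op 1: inc R0 by 2 -> R0=(2,0,0) value=2
Op 2: merge R2<->R1 -> R2=(0,0,0) R1=(0,0,0)
Op 3: inc R0 by 3 -> R0=(5,0,0) value=5
Op 4: inc R0 by 2 -> R0=(7,0,0) value=7
Op 5: inc R0 by 2 -> R0=(9,0,0) value=9
Op 6: inc R2 by 1 -> R2=(0,0,1) value=1
Op 7: merge R1<->R2 -> R1=(0,0,1) R2=(0,0,1)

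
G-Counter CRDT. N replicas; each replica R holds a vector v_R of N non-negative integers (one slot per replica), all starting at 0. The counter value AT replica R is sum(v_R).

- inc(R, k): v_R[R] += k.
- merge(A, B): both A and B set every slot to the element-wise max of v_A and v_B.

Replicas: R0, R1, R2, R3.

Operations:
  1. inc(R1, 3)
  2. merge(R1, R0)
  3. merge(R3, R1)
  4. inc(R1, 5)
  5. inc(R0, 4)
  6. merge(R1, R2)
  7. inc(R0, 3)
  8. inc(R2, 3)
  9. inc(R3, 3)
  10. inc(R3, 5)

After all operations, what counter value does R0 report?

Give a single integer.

Answer: 10

Derivation:
Op 1: inc R1 by 3 -> R1=(0,3,0,0) value=3
Op 2: merge R1<->R0 -> R1=(0,3,0,0) R0=(0,3,0,0)
Op 3: merge R3<->R1 -> R3=(0,3,0,0) R1=(0,3,0,0)
Op 4: inc R1 by 5 -> R1=(0,8,0,0) value=8
Op 5: inc R0 by 4 -> R0=(4,3,0,0) value=7
Op 6: merge R1<->R2 -> R1=(0,8,0,0) R2=(0,8,0,0)
Op 7: inc R0 by 3 -> R0=(7,3,0,0) value=10
Op 8: inc R2 by 3 -> R2=(0,8,3,0) value=11
Op 9: inc R3 by 3 -> R3=(0,3,0,3) value=6
Op 10: inc R3 by 5 -> R3=(0,3,0,8) value=11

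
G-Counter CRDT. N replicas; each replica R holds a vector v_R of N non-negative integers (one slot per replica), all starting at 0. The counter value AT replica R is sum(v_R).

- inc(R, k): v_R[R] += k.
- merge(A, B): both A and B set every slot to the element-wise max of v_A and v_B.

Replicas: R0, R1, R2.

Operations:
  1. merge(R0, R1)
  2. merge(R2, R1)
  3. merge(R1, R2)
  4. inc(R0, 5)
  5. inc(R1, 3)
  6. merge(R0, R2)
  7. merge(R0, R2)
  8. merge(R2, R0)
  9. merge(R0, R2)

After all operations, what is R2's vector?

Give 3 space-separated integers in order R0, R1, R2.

Answer: 5 0 0

Derivation:
Op 1: merge R0<->R1 -> R0=(0,0,0) R1=(0,0,0)
Op 2: merge R2<->R1 -> R2=(0,0,0) R1=(0,0,0)
Op 3: merge R1<->R2 -> R1=(0,0,0) R2=(0,0,0)
Op 4: inc R0 by 5 -> R0=(5,0,0) value=5
Op 5: inc R1 by 3 -> R1=(0,3,0) value=3
Op 6: merge R0<->R2 -> R0=(5,0,0) R2=(5,0,0)
Op 7: merge R0<->R2 -> R0=(5,0,0) R2=(5,0,0)
Op 8: merge R2<->R0 -> R2=(5,0,0) R0=(5,0,0)
Op 9: merge R0<->R2 -> R0=(5,0,0) R2=(5,0,0)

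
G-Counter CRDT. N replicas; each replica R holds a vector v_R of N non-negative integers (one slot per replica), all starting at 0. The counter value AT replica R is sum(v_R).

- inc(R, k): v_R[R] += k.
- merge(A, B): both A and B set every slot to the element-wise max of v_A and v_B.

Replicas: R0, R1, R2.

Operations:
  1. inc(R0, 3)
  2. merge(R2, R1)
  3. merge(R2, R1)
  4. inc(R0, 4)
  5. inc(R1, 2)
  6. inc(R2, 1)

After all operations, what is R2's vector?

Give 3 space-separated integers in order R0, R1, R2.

Answer: 0 0 1

Derivation:
Op 1: inc R0 by 3 -> R0=(3,0,0) value=3
Op 2: merge R2<->R1 -> R2=(0,0,0) R1=(0,0,0)
Op 3: merge R2<->R1 -> R2=(0,0,0) R1=(0,0,0)
Op 4: inc R0 by 4 -> R0=(7,0,0) value=7
Op 5: inc R1 by 2 -> R1=(0,2,0) value=2
Op 6: inc R2 by 1 -> R2=(0,0,1) value=1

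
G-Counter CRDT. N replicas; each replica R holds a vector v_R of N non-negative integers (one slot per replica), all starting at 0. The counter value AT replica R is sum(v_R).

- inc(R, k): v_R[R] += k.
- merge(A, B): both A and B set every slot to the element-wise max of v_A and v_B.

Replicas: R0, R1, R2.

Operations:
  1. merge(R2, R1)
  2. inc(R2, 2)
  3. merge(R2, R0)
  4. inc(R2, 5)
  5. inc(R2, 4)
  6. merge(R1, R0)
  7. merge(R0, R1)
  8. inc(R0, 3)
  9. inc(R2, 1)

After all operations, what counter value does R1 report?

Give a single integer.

Answer: 2

Derivation:
Op 1: merge R2<->R1 -> R2=(0,0,0) R1=(0,0,0)
Op 2: inc R2 by 2 -> R2=(0,0,2) value=2
Op 3: merge R2<->R0 -> R2=(0,0,2) R0=(0,0,2)
Op 4: inc R2 by 5 -> R2=(0,0,7) value=7
Op 5: inc R2 by 4 -> R2=(0,0,11) value=11
Op 6: merge R1<->R0 -> R1=(0,0,2) R0=(0,0,2)
Op 7: merge R0<->R1 -> R0=(0,0,2) R1=(0,0,2)
Op 8: inc R0 by 3 -> R0=(3,0,2) value=5
Op 9: inc R2 by 1 -> R2=(0,0,12) value=12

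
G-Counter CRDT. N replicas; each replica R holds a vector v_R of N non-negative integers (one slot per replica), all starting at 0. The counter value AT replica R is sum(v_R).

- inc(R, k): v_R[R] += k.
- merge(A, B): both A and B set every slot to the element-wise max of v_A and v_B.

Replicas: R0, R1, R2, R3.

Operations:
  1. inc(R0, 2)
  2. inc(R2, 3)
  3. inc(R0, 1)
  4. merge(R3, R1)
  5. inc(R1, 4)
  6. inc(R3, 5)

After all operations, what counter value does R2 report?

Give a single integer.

Answer: 3

Derivation:
Op 1: inc R0 by 2 -> R0=(2,0,0,0) value=2
Op 2: inc R2 by 3 -> R2=(0,0,3,0) value=3
Op 3: inc R0 by 1 -> R0=(3,0,0,0) value=3
Op 4: merge R3<->R1 -> R3=(0,0,0,0) R1=(0,0,0,0)
Op 5: inc R1 by 4 -> R1=(0,4,0,0) value=4
Op 6: inc R3 by 5 -> R3=(0,0,0,5) value=5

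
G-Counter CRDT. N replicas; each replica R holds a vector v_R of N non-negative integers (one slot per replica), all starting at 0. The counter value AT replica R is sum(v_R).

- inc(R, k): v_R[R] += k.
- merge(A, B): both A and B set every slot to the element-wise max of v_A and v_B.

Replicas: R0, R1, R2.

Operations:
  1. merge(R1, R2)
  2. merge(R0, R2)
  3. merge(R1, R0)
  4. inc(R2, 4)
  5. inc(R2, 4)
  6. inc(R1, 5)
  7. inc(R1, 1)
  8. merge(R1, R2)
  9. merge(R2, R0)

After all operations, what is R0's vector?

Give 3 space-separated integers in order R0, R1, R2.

Answer: 0 6 8

Derivation:
Op 1: merge R1<->R2 -> R1=(0,0,0) R2=(0,0,0)
Op 2: merge R0<->R2 -> R0=(0,0,0) R2=(0,0,0)
Op 3: merge R1<->R0 -> R1=(0,0,0) R0=(0,0,0)
Op 4: inc R2 by 4 -> R2=(0,0,4) value=4
Op 5: inc R2 by 4 -> R2=(0,0,8) value=8
Op 6: inc R1 by 5 -> R1=(0,5,0) value=5
Op 7: inc R1 by 1 -> R1=(0,6,0) value=6
Op 8: merge R1<->R2 -> R1=(0,6,8) R2=(0,6,8)
Op 9: merge R2<->R0 -> R2=(0,6,8) R0=(0,6,8)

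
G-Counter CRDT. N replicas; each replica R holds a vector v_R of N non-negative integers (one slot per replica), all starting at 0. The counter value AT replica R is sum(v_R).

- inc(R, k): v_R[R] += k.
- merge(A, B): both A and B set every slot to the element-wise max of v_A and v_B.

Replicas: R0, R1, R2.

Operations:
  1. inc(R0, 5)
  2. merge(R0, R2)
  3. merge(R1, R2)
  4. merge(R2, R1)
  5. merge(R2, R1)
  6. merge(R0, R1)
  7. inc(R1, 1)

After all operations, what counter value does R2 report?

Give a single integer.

Answer: 5

Derivation:
Op 1: inc R0 by 5 -> R0=(5,0,0) value=5
Op 2: merge R0<->R2 -> R0=(5,0,0) R2=(5,0,0)
Op 3: merge R1<->R2 -> R1=(5,0,0) R2=(5,0,0)
Op 4: merge R2<->R1 -> R2=(5,0,0) R1=(5,0,0)
Op 5: merge R2<->R1 -> R2=(5,0,0) R1=(5,0,0)
Op 6: merge R0<->R1 -> R0=(5,0,0) R1=(5,0,0)
Op 7: inc R1 by 1 -> R1=(5,1,0) value=6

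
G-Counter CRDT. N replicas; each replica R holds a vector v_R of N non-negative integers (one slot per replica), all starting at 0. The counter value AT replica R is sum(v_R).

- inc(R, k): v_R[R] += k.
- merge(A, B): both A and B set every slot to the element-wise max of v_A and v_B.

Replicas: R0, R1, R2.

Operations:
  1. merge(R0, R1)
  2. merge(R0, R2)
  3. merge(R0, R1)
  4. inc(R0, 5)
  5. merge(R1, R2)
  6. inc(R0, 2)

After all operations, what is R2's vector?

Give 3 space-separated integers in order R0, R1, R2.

Answer: 0 0 0

Derivation:
Op 1: merge R0<->R1 -> R0=(0,0,0) R1=(0,0,0)
Op 2: merge R0<->R2 -> R0=(0,0,0) R2=(0,0,0)
Op 3: merge R0<->R1 -> R0=(0,0,0) R1=(0,0,0)
Op 4: inc R0 by 5 -> R0=(5,0,0) value=5
Op 5: merge R1<->R2 -> R1=(0,0,0) R2=(0,0,0)
Op 6: inc R0 by 2 -> R0=(7,0,0) value=7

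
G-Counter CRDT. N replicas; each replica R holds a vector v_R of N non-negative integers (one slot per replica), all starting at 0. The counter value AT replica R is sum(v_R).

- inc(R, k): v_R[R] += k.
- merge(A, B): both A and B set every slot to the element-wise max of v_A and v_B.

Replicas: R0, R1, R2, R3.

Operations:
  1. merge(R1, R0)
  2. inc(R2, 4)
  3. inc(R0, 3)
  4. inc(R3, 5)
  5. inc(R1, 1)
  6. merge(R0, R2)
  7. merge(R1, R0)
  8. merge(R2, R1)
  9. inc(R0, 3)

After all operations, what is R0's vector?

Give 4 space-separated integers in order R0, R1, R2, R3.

Answer: 6 1 4 0

Derivation:
Op 1: merge R1<->R0 -> R1=(0,0,0,0) R0=(0,0,0,0)
Op 2: inc R2 by 4 -> R2=(0,0,4,0) value=4
Op 3: inc R0 by 3 -> R0=(3,0,0,0) value=3
Op 4: inc R3 by 5 -> R3=(0,0,0,5) value=5
Op 5: inc R1 by 1 -> R1=(0,1,0,0) value=1
Op 6: merge R0<->R2 -> R0=(3,0,4,0) R2=(3,0,4,0)
Op 7: merge R1<->R0 -> R1=(3,1,4,0) R0=(3,1,4,0)
Op 8: merge R2<->R1 -> R2=(3,1,4,0) R1=(3,1,4,0)
Op 9: inc R0 by 3 -> R0=(6,1,4,0) value=11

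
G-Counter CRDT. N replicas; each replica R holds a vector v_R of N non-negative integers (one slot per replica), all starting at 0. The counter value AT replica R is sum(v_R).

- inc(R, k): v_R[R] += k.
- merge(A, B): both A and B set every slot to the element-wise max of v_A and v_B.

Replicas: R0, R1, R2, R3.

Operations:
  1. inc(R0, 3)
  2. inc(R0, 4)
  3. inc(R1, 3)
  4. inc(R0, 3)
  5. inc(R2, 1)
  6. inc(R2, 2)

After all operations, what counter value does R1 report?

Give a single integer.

Answer: 3

Derivation:
Op 1: inc R0 by 3 -> R0=(3,0,0,0) value=3
Op 2: inc R0 by 4 -> R0=(7,0,0,0) value=7
Op 3: inc R1 by 3 -> R1=(0,3,0,0) value=3
Op 4: inc R0 by 3 -> R0=(10,0,0,0) value=10
Op 5: inc R2 by 1 -> R2=(0,0,1,0) value=1
Op 6: inc R2 by 2 -> R2=(0,0,3,0) value=3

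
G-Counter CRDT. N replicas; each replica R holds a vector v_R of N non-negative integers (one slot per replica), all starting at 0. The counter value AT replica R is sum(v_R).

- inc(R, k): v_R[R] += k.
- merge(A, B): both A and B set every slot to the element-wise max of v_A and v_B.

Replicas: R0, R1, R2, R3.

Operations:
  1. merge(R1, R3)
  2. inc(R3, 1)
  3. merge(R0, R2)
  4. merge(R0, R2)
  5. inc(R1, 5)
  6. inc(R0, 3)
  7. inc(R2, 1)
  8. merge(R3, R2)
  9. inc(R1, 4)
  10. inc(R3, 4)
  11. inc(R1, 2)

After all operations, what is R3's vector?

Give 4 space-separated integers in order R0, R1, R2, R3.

Answer: 0 0 1 5

Derivation:
Op 1: merge R1<->R3 -> R1=(0,0,0,0) R3=(0,0,0,0)
Op 2: inc R3 by 1 -> R3=(0,0,0,1) value=1
Op 3: merge R0<->R2 -> R0=(0,0,0,0) R2=(0,0,0,0)
Op 4: merge R0<->R2 -> R0=(0,0,0,0) R2=(0,0,0,0)
Op 5: inc R1 by 5 -> R1=(0,5,0,0) value=5
Op 6: inc R0 by 3 -> R0=(3,0,0,0) value=3
Op 7: inc R2 by 1 -> R2=(0,0,1,0) value=1
Op 8: merge R3<->R2 -> R3=(0,0,1,1) R2=(0,0,1,1)
Op 9: inc R1 by 4 -> R1=(0,9,0,0) value=9
Op 10: inc R3 by 4 -> R3=(0,0,1,5) value=6
Op 11: inc R1 by 2 -> R1=(0,11,0,0) value=11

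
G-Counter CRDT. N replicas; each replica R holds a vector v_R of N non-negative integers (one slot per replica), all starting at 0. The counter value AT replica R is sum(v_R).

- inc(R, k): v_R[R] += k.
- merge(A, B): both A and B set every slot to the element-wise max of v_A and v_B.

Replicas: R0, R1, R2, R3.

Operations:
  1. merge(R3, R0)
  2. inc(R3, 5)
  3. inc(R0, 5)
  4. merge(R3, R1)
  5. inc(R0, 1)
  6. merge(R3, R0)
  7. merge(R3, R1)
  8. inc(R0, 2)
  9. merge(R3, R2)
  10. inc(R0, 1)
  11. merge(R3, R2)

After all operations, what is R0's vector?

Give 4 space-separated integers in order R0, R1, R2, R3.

Answer: 9 0 0 5

Derivation:
Op 1: merge R3<->R0 -> R3=(0,0,0,0) R0=(0,0,0,0)
Op 2: inc R3 by 5 -> R3=(0,0,0,5) value=5
Op 3: inc R0 by 5 -> R0=(5,0,0,0) value=5
Op 4: merge R3<->R1 -> R3=(0,0,0,5) R1=(0,0,0,5)
Op 5: inc R0 by 1 -> R0=(6,0,0,0) value=6
Op 6: merge R3<->R0 -> R3=(6,0,0,5) R0=(6,0,0,5)
Op 7: merge R3<->R1 -> R3=(6,0,0,5) R1=(6,0,0,5)
Op 8: inc R0 by 2 -> R0=(8,0,0,5) value=13
Op 9: merge R3<->R2 -> R3=(6,0,0,5) R2=(6,0,0,5)
Op 10: inc R0 by 1 -> R0=(9,0,0,5) value=14
Op 11: merge R3<->R2 -> R3=(6,0,0,5) R2=(6,0,0,5)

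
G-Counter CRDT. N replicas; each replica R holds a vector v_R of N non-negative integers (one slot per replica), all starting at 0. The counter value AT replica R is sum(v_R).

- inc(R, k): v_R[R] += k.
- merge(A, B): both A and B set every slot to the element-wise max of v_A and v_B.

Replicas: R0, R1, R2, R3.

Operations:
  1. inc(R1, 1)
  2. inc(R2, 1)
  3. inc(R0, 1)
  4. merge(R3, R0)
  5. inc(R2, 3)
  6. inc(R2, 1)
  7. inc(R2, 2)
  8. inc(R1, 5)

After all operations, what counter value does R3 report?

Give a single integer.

Answer: 1

Derivation:
Op 1: inc R1 by 1 -> R1=(0,1,0,0) value=1
Op 2: inc R2 by 1 -> R2=(0,0,1,0) value=1
Op 3: inc R0 by 1 -> R0=(1,0,0,0) value=1
Op 4: merge R3<->R0 -> R3=(1,0,0,0) R0=(1,0,0,0)
Op 5: inc R2 by 3 -> R2=(0,0,4,0) value=4
Op 6: inc R2 by 1 -> R2=(0,0,5,0) value=5
Op 7: inc R2 by 2 -> R2=(0,0,7,0) value=7
Op 8: inc R1 by 5 -> R1=(0,6,0,0) value=6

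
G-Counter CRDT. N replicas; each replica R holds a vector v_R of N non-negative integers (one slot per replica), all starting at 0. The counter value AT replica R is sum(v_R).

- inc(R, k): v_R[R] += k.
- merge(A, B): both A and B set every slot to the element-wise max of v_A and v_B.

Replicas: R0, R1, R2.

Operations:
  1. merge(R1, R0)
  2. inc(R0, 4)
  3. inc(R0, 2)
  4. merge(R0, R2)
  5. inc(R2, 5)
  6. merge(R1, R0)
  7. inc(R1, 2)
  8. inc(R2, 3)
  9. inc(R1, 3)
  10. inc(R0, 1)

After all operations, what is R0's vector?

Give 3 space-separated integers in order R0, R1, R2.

Op 1: merge R1<->R0 -> R1=(0,0,0) R0=(0,0,0)
Op 2: inc R0 by 4 -> R0=(4,0,0) value=4
Op 3: inc R0 by 2 -> R0=(6,0,0) value=6
Op 4: merge R0<->R2 -> R0=(6,0,0) R2=(6,0,0)
Op 5: inc R2 by 5 -> R2=(6,0,5) value=11
Op 6: merge R1<->R0 -> R1=(6,0,0) R0=(6,0,0)
Op 7: inc R1 by 2 -> R1=(6,2,0) value=8
Op 8: inc R2 by 3 -> R2=(6,0,8) value=14
Op 9: inc R1 by 3 -> R1=(6,5,0) value=11
Op 10: inc R0 by 1 -> R0=(7,0,0) value=7

Answer: 7 0 0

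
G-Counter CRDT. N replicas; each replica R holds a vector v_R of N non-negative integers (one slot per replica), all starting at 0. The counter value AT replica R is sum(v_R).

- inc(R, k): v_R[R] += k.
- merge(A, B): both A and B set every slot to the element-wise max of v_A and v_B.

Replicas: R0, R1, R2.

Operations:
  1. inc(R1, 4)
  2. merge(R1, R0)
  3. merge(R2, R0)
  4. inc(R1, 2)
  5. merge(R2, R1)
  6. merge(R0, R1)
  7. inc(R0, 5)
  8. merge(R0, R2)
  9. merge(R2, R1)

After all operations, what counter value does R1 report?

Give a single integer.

Op 1: inc R1 by 4 -> R1=(0,4,0) value=4
Op 2: merge R1<->R0 -> R1=(0,4,0) R0=(0,4,0)
Op 3: merge R2<->R0 -> R2=(0,4,0) R0=(0,4,0)
Op 4: inc R1 by 2 -> R1=(0,6,0) value=6
Op 5: merge R2<->R1 -> R2=(0,6,0) R1=(0,6,0)
Op 6: merge R0<->R1 -> R0=(0,6,0) R1=(0,6,0)
Op 7: inc R0 by 5 -> R0=(5,6,0) value=11
Op 8: merge R0<->R2 -> R0=(5,6,0) R2=(5,6,0)
Op 9: merge R2<->R1 -> R2=(5,6,0) R1=(5,6,0)

Answer: 11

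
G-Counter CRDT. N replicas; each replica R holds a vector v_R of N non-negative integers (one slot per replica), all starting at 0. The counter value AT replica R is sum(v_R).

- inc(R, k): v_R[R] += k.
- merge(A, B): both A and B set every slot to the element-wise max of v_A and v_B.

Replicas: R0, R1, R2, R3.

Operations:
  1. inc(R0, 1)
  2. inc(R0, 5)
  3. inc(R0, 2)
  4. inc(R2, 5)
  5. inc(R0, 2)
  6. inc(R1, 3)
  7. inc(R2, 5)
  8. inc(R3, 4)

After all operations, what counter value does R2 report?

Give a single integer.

Answer: 10

Derivation:
Op 1: inc R0 by 1 -> R0=(1,0,0,0) value=1
Op 2: inc R0 by 5 -> R0=(6,0,0,0) value=6
Op 3: inc R0 by 2 -> R0=(8,0,0,0) value=8
Op 4: inc R2 by 5 -> R2=(0,0,5,0) value=5
Op 5: inc R0 by 2 -> R0=(10,0,0,0) value=10
Op 6: inc R1 by 3 -> R1=(0,3,0,0) value=3
Op 7: inc R2 by 5 -> R2=(0,0,10,0) value=10
Op 8: inc R3 by 4 -> R3=(0,0,0,4) value=4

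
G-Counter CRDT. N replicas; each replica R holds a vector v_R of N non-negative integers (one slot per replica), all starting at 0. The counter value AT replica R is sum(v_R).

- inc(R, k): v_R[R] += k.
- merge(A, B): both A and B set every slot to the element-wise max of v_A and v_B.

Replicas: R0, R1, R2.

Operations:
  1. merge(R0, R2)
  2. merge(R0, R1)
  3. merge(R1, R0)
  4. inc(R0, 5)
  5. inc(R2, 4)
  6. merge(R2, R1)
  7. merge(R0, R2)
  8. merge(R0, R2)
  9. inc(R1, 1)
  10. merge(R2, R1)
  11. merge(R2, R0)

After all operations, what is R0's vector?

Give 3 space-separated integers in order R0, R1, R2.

Answer: 5 1 4

Derivation:
Op 1: merge R0<->R2 -> R0=(0,0,0) R2=(0,0,0)
Op 2: merge R0<->R1 -> R0=(0,0,0) R1=(0,0,0)
Op 3: merge R1<->R0 -> R1=(0,0,0) R0=(0,0,0)
Op 4: inc R0 by 5 -> R0=(5,0,0) value=5
Op 5: inc R2 by 4 -> R2=(0,0,4) value=4
Op 6: merge R2<->R1 -> R2=(0,0,4) R1=(0,0,4)
Op 7: merge R0<->R2 -> R0=(5,0,4) R2=(5,0,4)
Op 8: merge R0<->R2 -> R0=(5,0,4) R2=(5,0,4)
Op 9: inc R1 by 1 -> R1=(0,1,4) value=5
Op 10: merge R2<->R1 -> R2=(5,1,4) R1=(5,1,4)
Op 11: merge R2<->R0 -> R2=(5,1,4) R0=(5,1,4)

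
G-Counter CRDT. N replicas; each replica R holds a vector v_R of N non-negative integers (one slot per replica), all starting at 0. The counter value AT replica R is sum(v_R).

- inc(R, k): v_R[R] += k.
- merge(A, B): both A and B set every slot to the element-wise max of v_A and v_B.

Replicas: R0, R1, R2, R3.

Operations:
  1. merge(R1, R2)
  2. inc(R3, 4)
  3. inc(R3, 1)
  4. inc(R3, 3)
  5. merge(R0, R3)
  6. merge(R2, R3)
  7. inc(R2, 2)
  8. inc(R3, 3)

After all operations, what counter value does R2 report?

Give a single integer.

Op 1: merge R1<->R2 -> R1=(0,0,0,0) R2=(0,0,0,0)
Op 2: inc R3 by 4 -> R3=(0,0,0,4) value=4
Op 3: inc R3 by 1 -> R3=(0,0,0,5) value=5
Op 4: inc R3 by 3 -> R3=(0,0,0,8) value=8
Op 5: merge R0<->R3 -> R0=(0,0,0,8) R3=(0,0,0,8)
Op 6: merge R2<->R3 -> R2=(0,0,0,8) R3=(0,0,0,8)
Op 7: inc R2 by 2 -> R2=(0,0,2,8) value=10
Op 8: inc R3 by 3 -> R3=(0,0,0,11) value=11

Answer: 10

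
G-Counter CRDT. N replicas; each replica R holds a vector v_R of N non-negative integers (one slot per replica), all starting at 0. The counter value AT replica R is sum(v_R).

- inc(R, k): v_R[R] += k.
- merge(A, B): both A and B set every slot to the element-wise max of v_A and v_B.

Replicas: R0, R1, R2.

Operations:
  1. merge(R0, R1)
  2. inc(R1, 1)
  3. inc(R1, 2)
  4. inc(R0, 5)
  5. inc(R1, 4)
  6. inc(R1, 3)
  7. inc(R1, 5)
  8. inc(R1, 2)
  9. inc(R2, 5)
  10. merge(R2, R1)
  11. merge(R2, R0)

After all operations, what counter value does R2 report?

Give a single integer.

Op 1: merge R0<->R1 -> R0=(0,0,0) R1=(0,0,0)
Op 2: inc R1 by 1 -> R1=(0,1,0) value=1
Op 3: inc R1 by 2 -> R1=(0,3,0) value=3
Op 4: inc R0 by 5 -> R0=(5,0,0) value=5
Op 5: inc R1 by 4 -> R1=(0,7,0) value=7
Op 6: inc R1 by 3 -> R1=(0,10,0) value=10
Op 7: inc R1 by 5 -> R1=(0,15,0) value=15
Op 8: inc R1 by 2 -> R1=(0,17,0) value=17
Op 9: inc R2 by 5 -> R2=(0,0,5) value=5
Op 10: merge R2<->R1 -> R2=(0,17,5) R1=(0,17,5)
Op 11: merge R2<->R0 -> R2=(5,17,5) R0=(5,17,5)

Answer: 27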